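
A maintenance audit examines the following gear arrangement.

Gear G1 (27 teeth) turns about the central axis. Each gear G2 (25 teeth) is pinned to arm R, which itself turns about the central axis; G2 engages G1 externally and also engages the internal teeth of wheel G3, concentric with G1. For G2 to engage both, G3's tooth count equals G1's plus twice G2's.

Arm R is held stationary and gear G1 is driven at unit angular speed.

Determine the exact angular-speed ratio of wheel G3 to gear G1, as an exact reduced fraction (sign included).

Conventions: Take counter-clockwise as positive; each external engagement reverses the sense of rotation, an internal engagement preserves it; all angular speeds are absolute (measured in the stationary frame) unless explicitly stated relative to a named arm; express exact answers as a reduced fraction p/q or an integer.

-27/77

planetary set (27T centre, 25T on arm, 77T internal) — Willis relation
ring teeth: 27 + 2·25 = 77
27(ω_sun−ω_arm) = −77(ω_ring−ω_arm),  ω_arm = 0, ω_sun = 1
ω_ring = 0 − (27/77)(1−0) = -27/77
ω_out/ω_in = -27/77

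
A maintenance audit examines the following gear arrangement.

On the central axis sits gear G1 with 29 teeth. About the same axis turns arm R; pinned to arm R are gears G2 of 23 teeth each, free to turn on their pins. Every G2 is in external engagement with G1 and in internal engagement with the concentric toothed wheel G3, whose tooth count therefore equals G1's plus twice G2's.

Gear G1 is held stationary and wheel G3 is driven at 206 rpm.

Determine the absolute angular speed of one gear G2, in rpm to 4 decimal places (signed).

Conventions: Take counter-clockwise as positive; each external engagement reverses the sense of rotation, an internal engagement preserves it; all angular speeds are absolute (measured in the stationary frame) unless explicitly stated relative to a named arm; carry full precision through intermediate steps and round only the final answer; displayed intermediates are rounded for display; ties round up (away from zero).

topology: planetary set — G1 29T / G2 23T / G3 75T, arm = carrier (Willis)
normalise by the input: solve with ω_ring = 1, then scale by 206 rpm
ring teeth: 29 + 2·23 = 75
29(ω_sun−ω_arm) = −75(ω_ring−ω_arm),  ω_sun = 0, ω_ring = 1
29(0−ω_arm) = −75(1−ω_arm)  ⇒  104·ω_arm = 75  ⇒  ω_arm = 75/104
sun–planet mesh: 29·(0−75/104) = −23·(ω_p−ω_arm)  ⇒  ω_p−ω_arm = 2175/2392
ω_p = 75/104 + 2175/2392 = 75/46
scale: ω_p = 75/46 × 206 rpm = +335.8696 rpm

+335.8696 rpm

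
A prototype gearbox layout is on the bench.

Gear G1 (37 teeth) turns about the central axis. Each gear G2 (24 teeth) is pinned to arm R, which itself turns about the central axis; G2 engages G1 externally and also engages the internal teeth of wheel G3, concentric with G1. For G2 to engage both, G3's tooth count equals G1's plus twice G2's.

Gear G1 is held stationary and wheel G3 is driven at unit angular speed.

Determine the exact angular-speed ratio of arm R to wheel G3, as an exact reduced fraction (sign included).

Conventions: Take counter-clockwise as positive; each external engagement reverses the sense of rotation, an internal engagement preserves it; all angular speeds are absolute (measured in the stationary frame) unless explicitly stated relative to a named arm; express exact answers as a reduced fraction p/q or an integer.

85/122

recognized (axles ride arm R): planetary set, 37/24/85 teeth
ring teeth: 37 + 2·24 = 85
37(ω_sun−ω_arm) = −85(ω_ring−ω_arm),  ω_sun = 0, ω_ring = 1
37(0−ω_arm) = −85(1−ω_arm)  ⇒  122·ω_arm = 85  ⇒  ω_arm = 85/122
ω_out/ω_in = 85/122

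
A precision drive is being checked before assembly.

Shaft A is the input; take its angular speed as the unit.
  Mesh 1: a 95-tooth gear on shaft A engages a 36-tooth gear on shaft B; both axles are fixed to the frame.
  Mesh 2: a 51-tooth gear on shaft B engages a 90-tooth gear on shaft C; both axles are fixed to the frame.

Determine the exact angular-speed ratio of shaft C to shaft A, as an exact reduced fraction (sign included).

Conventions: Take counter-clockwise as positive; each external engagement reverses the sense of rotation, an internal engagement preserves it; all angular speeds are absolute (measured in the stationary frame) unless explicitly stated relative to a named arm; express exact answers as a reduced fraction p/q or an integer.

class = fixed-axis compound train [2 meshes; 2 ratios multiply, 2 sense flips]
mesh 1 [95T→36T]: running ratio 95/36, sense −
mesh 2 [51T→90T]: running ratio 323/216, sense +
ω_out/ω_in = 323/216

323/216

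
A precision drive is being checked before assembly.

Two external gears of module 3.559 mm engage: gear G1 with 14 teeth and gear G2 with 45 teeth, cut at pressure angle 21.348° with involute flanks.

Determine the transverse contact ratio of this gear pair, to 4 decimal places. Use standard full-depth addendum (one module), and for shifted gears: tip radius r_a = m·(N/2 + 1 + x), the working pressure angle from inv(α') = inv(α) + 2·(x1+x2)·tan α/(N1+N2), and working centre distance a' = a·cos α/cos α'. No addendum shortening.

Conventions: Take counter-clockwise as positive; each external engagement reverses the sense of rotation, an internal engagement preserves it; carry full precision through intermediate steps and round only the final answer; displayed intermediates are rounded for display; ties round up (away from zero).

recognized (one external pair, fixed centres): single-mesh tooth geometry, m = 3.559, N1 = 14, N2 = 45
base radii: r_b1 = 23.203634, r_b2 = 74.583109
tip radii: r_a1 = 28.472000, r_a2 = 83.636500
no profile shift: α' = α, a' = a
action lengths: √(r_a1²−r_b1²) = 16.499883, √(r_a2²−r_b2²) = 37.847377
base pitch p_b = π·m·cos α = 10.413767
CR = (16.499883 + 37.847377 − 104.990500·sin 21.34800°)/10.413767 = 1.548661
contact ratio ≈ 1.5487

1.5487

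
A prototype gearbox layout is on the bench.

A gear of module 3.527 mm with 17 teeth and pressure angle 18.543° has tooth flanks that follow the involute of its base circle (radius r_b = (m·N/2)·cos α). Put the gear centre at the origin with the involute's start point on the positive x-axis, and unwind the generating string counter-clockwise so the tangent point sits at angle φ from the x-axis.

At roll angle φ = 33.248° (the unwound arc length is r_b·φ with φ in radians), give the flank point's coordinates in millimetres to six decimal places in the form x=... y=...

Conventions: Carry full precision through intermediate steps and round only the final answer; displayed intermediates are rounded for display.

class = single-mesh tooth geometry [base-circle involute, m = 3.527, 17T]
pitch radius r_p = m·N/2 = 3.527·17/2 = 29.979500
base radius r_b = r_p·cos α = 29.979500·cos 18.543° = 28.423122
roll angle φ = 33.248° = 0.58028707 rad
x = r_b·(cos φ + φ·sin φ) = 32.813239
y = r_b·(sin φ − φ·cos φ) = 1.789716

x=32.813239 y=1.789716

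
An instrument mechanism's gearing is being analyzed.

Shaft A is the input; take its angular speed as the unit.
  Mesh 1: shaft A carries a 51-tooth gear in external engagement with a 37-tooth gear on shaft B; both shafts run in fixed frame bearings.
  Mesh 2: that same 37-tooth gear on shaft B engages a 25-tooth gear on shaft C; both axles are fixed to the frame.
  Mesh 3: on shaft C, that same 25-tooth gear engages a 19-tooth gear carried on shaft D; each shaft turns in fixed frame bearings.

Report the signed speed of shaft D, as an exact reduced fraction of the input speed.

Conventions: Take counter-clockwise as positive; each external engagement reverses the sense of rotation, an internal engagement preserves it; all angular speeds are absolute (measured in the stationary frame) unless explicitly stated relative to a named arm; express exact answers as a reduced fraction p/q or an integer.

-51/19

3-mesh fixed-axis compound train (all bearings frame-fixed)
mesh 1 [51T→37T]: |ω|/ω_in = 1×51/37 = 51/37, sense flips to −
mesh 2 [37T→25T]: |ω|/ω_in = (51/37)×37/25 = 51/25, sense flips to +
mesh 3 [25T→19T]: |ω|/ω_in = (51/25)×25/19 = 51/19, sense flips to −
signed output speed (× input speed) = -51/19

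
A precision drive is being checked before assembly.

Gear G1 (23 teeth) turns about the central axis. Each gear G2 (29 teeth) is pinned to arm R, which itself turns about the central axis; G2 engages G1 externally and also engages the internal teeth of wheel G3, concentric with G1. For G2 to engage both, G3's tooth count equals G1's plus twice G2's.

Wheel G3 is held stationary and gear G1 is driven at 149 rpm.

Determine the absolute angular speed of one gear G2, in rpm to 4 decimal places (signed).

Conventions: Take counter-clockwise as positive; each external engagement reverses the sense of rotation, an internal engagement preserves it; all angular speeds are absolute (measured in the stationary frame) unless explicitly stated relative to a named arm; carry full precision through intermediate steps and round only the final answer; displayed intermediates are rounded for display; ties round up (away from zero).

-59.0862 rpm

topology: planetary set — G1 23T / G2 29T / G3 81T, arm = carrier (Willis)
normalise by the input: solve with ω_sun = 1, then scale by 149 rpm
ring teeth: 23 + 2·29 = 81
23(ω_sun−ω_arm) = −81(ω_ring−ω_arm),  ω_ring = 0, ω_sun = 1
23(1−ω_arm) = −81(0−ω_arm)  ⇒  104·ω_arm = 23  ⇒  ω_arm = 23/104
sun–planet mesh: 23·(1−23/104) = −29·(ω_p−ω_arm)  ⇒  ω_p−ω_arm = -1863/3016
ω_p = 23/104 − 1863/3016 = -23/58
scale: ω_p = -23/58 × 149 rpm = -59.0862 rpm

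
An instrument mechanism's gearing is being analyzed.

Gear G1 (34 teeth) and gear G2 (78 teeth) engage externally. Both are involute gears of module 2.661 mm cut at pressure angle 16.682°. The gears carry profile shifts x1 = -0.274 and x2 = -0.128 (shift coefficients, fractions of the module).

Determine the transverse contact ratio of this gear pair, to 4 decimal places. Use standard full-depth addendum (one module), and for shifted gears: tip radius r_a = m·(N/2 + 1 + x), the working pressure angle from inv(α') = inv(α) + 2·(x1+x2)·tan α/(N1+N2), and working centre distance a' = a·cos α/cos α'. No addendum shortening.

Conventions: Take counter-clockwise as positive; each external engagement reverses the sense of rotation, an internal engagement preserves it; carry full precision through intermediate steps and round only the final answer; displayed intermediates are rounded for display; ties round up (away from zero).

topology: single-mesh involute geometry — m = 2.661, 34T/78T pair
base radii: r_b1 = 43.333098, r_b2 = 99.411225
tip radii: r_a1 = 47.168886, r_a2 = 106.099392
inv(α') = inv(16.682°) + 2·(-0.274-0.128)·tan α/(34+78) = 0.00636493  ⇒  α' = 15.16966°
a' = a·cos α / cos α' = 149.0160·cos 16.682°/cos 15.16966° = 147.897791
action lengths: √(r_a1²−r_b1²) = 18.631866, √(r_a2²−r_b2²) = 37.074107
base pitch p_b = π·m·cos α = 8.007938
CR = (18.631866 + 37.074107 − 147.897791·sin 15.16966°)/8.007938 = 2.123438
contact ratio ≈ 2.1234

2.1234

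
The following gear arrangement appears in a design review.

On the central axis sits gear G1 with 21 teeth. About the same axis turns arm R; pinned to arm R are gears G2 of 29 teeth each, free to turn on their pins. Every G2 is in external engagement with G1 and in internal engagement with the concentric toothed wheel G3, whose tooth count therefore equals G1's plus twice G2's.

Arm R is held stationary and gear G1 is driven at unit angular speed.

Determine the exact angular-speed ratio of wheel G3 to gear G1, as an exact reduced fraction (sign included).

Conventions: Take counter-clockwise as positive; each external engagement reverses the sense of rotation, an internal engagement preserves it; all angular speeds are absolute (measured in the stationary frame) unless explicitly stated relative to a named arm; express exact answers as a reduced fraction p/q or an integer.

planetary set (21T centre, 29T on arm, 79T internal) — Willis relation
ring teeth: 21 + 2·29 = 79
21(ω_sun−ω_arm) = −79(ω_ring−ω_arm),  ω_arm = 0, ω_sun = 1
ω_ring = 0 − (21/79)(1−0) = -21/79
ω_out/ω_in = -21/79

-21/79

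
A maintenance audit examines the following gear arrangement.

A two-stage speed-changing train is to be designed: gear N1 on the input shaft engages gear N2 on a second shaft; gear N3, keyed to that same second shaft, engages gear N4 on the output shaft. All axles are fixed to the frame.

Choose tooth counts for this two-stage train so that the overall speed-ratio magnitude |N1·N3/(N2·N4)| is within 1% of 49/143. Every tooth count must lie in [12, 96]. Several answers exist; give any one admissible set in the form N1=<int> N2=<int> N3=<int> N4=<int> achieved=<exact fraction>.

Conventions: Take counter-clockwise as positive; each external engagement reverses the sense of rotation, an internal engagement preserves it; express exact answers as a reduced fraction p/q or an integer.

N1=14 N2=13 N3=14 N4=44 achieved=49/143

topology: fixed-axis compound train — 2 stages, target 49/143
target = 49/143 in lowest terms: an exact hit needs N1·N3 = k·49 and N2·N4 = k·143 for one integer k, every count in [12, 96]; additionally prefer no 1:1 stage (N1 ≠ N2, N3 ≠ N4)
k = 1…3: no 1:1-free in-range split of k·49 and k·143 into factor pairs; take k = 4
k = 4: N1·N3 = 196 = 14·14, N2·N4 = 572 = 13·44
achieved = 14·14/(13·44) = 49/143; |achieved − target| = 0 ≤ 49/14300 ✓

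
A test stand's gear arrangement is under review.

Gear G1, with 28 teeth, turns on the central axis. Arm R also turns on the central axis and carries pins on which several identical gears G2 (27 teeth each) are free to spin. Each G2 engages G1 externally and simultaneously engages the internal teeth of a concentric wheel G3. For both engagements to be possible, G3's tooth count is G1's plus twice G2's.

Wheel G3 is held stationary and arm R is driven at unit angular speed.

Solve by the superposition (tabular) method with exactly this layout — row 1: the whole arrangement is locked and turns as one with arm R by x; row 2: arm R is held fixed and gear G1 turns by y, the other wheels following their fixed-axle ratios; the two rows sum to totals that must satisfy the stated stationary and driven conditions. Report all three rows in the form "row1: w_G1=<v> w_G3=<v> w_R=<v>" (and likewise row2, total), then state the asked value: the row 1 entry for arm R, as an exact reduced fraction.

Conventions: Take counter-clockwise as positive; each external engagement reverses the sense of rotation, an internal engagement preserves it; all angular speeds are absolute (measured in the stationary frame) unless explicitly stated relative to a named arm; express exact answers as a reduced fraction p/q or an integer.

topology: planetary set — G1 28T / G2 27T / G3 82T, arm = carrier (Willis)
superposition row 1 [locked train]: every member turns x
superposition row 2 [arm held]: sun y, ring −(28/82)·y, arm 0
boundary: total ω_ring = x − (28/82)·y = 0 and total ω_arm = x = 1  ⇒  y = 41/14, x = 1
row 2 ring = −(28/82)·41/14 = -1
totals (row 1 + row 2): sun 1 + 41/14 = 55/14, ring 1 + (-1) = 0, arm 1 + 0 = 1
asked cell (row1, arm) = 1

row1: w_G1=1 w_G3=1 w_R=1
row2: w_G1=41/14 w_G3=-1 w_R=0
total: w_G1=55/14 w_G3=0 w_R=1
asked value: 1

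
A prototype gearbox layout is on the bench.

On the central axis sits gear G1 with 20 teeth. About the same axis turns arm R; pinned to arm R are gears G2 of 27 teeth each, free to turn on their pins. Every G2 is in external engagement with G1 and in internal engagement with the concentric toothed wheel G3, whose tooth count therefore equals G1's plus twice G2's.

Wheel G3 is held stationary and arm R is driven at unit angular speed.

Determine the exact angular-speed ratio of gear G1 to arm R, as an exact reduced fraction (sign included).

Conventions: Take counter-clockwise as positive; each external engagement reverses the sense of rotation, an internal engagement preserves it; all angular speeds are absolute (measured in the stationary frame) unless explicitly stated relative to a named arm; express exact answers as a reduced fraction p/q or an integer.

47/10

recognized (axles ride arm R): planetary set, 20/27/74 teeth
ring teeth: 20 + 2·27 = 74
20(ω_sun−ω_arm) = −74(ω_ring−ω_arm),  ω_ring = 0, ω_arm = 1
ω_sun = 1 − (74/20)(0−1) = 47/10
ω_out/ω_in = 47/10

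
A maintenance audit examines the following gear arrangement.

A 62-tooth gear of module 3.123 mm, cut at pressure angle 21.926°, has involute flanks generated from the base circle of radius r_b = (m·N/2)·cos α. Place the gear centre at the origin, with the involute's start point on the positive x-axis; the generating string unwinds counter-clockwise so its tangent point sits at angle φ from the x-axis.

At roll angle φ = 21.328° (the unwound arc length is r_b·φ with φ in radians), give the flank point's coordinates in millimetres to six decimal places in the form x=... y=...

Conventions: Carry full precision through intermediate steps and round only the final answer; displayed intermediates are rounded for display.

recognized (one wheel, involute flank): single-mesh tooth geometry, m = 3.123, N = 62
pitch radius r_p = m·N/2 = 3.123·62/2 = 96.813000
base radius r_b = r_p·cos α = 96.813000·cos 21.926° = 89.810216
roll angle φ = 21.328° = 0.37224382 rad
x = r_b·(cos φ + φ·sin φ) = 95.818618
y = r_b·(sin φ − φ·cos φ) = 1.522850

x=95.818618 y=1.522850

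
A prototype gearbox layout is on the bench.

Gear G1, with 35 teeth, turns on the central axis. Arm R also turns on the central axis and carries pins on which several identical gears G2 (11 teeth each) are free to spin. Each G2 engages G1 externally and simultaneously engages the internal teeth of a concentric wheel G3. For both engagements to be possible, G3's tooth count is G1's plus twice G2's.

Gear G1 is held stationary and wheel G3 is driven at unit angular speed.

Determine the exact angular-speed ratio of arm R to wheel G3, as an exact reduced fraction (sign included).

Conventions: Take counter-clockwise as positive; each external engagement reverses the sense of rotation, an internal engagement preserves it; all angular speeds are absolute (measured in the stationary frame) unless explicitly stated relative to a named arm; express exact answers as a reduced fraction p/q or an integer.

topology: planetary set — G1 35T / G2 11T / G3 57T, arm = carrier (Willis)
ring teeth: 35 + 2·11 = 57
35(ω_sun−ω_arm) = −57(ω_ring−ω_arm),  ω_sun = 0, ω_ring = 1
35(0−ω_arm) = −57(1−ω_arm)  ⇒  92·ω_arm = 57  ⇒  ω_arm = 57/92
ω_out/ω_in = 57/92

57/92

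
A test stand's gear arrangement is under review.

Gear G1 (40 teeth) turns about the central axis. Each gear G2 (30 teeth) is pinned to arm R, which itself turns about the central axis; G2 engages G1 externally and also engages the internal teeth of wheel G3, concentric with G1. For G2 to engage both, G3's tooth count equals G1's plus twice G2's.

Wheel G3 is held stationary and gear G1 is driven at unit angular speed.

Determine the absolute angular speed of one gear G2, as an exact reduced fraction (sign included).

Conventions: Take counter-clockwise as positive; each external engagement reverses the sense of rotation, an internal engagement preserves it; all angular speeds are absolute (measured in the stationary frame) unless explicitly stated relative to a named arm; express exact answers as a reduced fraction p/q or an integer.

planetary set (40T centre, 30T on arm, 100T internal) — Willis relation
ring teeth: 40 + 2·30 = 100
40(ω_sun−ω_arm) = −100(ω_ring−ω_arm),  ω_ring = 0, ω_sun = 1
40(1−ω_arm) = −100(0−ω_arm)  ⇒  140·ω_arm = 40  ⇒  ω_arm = 2/7
sun–planet mesh: 40·(1−2/7) = −30·(ω_p−ω_arm)  ⇒  ω_p−ω_arm = -20/21
ω_p = 2/7 − 20/21 = -2/3
exact speed ratio = -2/3

-2/3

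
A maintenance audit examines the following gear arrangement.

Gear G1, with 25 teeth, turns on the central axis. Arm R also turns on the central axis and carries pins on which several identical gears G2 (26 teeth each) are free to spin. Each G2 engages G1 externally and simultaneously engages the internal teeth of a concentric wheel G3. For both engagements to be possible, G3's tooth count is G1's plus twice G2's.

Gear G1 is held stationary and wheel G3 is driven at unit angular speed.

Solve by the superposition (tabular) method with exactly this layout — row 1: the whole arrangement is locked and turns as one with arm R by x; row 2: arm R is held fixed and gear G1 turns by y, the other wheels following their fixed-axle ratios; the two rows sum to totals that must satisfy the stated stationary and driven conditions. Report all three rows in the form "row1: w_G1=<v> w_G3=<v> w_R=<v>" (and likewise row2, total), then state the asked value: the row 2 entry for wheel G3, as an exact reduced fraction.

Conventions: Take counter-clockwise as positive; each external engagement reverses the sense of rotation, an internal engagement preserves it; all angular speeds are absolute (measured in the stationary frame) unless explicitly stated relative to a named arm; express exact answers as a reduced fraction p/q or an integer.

row1: w_G1=77/102 w_G3=77/102 w_R=77/102
row2: w_G1=-77/102 w_G3=25/102 w_R=0
total: w_G1=0 w_G3=1 w_R=77/102
asked value: 25/102

class = planetary set [G3 = 25+2·26 = 77; Willis about the carrier]
superposition row 1 [locked train]: every member turns x
row 2 — arm fixed, fixed-axis ratios: sun y, ring −(25/77)·y, arm 0
boundary: total ω_sun = x + y = 0 and total ω_ring = x − (25/77)·y = 1  ⇒  y = -77/102, x = 77/102
row 2 ring = −(25/77)·(-77/102) = 25/102
totals (row 1 + row 2): sun 77/102 + (-77/102) = 0, ring 77/102 + 25/102 = 1, arm 77/102 + 0 = 77/102
asked cell (row2, ring) = 25/102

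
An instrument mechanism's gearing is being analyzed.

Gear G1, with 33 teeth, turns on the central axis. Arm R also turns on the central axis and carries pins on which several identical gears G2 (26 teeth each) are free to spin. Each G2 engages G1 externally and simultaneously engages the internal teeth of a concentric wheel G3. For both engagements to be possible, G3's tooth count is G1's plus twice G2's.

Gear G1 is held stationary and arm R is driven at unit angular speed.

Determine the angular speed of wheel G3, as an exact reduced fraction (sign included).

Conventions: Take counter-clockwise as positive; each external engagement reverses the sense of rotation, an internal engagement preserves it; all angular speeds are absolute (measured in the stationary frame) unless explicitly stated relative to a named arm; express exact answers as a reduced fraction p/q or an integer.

class = planetary set [G3 = 33+2·26 = 85; Willis about the carrier]
ring teeth: 33 + 2·26 = 85
33(ω_sun−ω_arm) = −85(ω_ring−ω_arm),  ω_sun = 0, ω_arm = 1
ω_ring = 1 − (33/85)(0−1) = 118/85
exact speed ratio = 118/85

118/85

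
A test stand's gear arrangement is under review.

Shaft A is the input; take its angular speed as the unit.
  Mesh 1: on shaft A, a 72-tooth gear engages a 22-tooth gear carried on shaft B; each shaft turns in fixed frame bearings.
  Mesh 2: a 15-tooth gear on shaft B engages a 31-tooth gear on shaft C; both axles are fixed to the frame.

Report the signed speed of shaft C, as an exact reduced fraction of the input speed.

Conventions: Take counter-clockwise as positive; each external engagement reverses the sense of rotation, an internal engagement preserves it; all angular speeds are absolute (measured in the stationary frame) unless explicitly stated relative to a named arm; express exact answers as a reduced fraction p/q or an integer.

540/341

2-mesh fixed-axis compound train (all bearings frame-fixed)
mesh 1 [72T→22T]: |ω|/ω_in = 1×72/22 = 36/11, sense flips to −
mesh 2 [15T→31T]: |ω|/ω_in = (36/11)×15/31 = 540/341, sense flips to +
signed output speed (× input speed) = 540/341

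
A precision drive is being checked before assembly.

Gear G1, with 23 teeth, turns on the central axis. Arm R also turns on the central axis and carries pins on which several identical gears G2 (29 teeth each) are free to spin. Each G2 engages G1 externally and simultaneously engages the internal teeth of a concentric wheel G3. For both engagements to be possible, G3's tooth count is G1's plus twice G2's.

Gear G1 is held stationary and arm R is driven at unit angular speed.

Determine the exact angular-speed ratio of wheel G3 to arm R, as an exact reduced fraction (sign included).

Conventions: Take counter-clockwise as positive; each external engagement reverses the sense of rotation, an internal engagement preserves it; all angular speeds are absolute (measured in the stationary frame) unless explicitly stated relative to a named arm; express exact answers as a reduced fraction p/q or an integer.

planetary set (23T centre, 29T on arm, 81T internal) — Willis relation
ring teeth: 23 + 2·29 = 81
23(ω_sun−ω_arm) = −81(ω_ring−ω_arm),  ω_sun = 0, ω_arm = 1
ω_ring = 1 − (23/81)(0−1) = 104/81
ω_out/ω_in = 104/81

104/81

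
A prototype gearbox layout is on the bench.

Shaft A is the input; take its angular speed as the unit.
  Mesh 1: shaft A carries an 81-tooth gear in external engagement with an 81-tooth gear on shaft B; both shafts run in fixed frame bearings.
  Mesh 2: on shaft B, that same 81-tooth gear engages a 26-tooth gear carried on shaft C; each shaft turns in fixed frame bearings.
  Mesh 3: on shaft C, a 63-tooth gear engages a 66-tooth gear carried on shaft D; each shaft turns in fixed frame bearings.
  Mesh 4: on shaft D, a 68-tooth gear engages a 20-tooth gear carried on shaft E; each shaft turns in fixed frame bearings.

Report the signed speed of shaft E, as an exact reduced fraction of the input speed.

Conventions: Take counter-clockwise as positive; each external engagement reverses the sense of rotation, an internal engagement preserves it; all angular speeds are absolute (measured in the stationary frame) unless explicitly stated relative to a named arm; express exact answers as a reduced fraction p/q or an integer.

4-mesh fixed-axis compound train (all bearings frame-fixed)
mesh 1 [81T→81T]: |ω|/ω_in = 1×81/81 = 1, sense flips to −
mesh 2 [81T→26T]: |ω|/ω_in = 1×81/26 = 81/26, sense flips to +
mesh 3 [63T→66T]: |ω|/ω_in = (81/26)×63/66 = 1701/572, sense flips to −
mesh 4 [68T→20T]: |ω|/ω_in = (1701/572)×68/20 = 28917/2860, sense flips to +
signed output speed (× input speed) = 28917/2860

28917/2860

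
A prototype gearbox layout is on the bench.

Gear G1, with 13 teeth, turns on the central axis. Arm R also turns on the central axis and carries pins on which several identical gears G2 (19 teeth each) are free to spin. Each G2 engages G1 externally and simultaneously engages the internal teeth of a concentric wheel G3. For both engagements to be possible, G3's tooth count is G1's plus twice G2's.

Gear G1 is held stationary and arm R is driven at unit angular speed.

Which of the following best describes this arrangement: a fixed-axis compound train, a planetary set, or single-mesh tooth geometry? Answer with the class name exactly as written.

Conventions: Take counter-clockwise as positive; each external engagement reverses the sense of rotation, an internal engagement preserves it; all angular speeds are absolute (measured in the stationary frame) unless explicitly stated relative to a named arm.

planetary set

class = planetary set [G3 = 13+2·19 = 51; Willis about the carrier]
classification: planetary set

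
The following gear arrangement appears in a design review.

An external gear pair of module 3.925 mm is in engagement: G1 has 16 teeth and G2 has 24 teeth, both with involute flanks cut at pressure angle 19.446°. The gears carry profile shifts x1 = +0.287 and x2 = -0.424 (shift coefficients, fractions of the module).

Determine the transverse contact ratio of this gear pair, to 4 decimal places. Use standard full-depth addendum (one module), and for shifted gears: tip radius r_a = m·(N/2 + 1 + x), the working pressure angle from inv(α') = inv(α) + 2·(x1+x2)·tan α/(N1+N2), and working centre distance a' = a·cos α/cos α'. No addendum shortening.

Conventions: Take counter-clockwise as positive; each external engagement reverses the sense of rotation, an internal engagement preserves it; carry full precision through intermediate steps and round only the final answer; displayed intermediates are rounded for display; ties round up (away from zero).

single-mesh involute tooth geometry (16T engaging 24T at module 3.925)
base radii: r_b1 = 29.608808, r_b2 = 44.413212
tip radii: r_a1 = 36.451475, r_a2 = 49.360800
inv(α') = inv(19.446°) + 2·(+0.287-0.424)·tan α/(16+24) = 0.01124309  ⇒  α' = 18.25797°
a' = a·cos α / cos α' = 78.5000·cos 19.446°/cos 18.25797° = 77.946177
action lengths: √(r_a1²−r_b1²) = 21.260962, √(r_a2²−r_b2²) = 21.539618
base pitch p_b = π·m·cos α = 11.627352
CR = (21.260962 + 21.539618 − 77.946177·sin 18.25797°)/11.627352 = 1.580787
contact ratio ≈ 1.5808

1.5808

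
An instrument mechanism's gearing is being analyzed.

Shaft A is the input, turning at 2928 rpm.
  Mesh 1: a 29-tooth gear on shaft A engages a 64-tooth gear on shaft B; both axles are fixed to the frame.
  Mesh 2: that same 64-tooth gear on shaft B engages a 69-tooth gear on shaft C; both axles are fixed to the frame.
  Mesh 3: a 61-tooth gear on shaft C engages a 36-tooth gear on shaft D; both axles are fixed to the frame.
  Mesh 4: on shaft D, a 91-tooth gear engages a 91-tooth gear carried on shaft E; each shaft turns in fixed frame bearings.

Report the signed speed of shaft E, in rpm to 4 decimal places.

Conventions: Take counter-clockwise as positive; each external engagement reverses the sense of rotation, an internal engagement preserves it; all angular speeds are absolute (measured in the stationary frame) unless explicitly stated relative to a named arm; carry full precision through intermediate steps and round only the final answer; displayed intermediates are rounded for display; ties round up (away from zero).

+2085.1981 rpm

recognized (5 fixed axles, 4 meshes): fixed-axis compound train
mesh 1 [29T→64T]: ω = 2928.0000×29/64 = 1326.7500 rpm, sense flips to −
mesh 2 [64T→69T]: ω = 1326.7500×64/69 = 1230.6087 rpm, sense flips to +
mesh 3 [61T→36T]: ω = 1230.6087×61/36 = 2085.1981 rpm, sense flips to −
mesh 4 [91T→91T]: ω = 2085.1981×91/91 = 2085.1981 rpm, sense flips to +
signed output speed = +2085.1981 rpm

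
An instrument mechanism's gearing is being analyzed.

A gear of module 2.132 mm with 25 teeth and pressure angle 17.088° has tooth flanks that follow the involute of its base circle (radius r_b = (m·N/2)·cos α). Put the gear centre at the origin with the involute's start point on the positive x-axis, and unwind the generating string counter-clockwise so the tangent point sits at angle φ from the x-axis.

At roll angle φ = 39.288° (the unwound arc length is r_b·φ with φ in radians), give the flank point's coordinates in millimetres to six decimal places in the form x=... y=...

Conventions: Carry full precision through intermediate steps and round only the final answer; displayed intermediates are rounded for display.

single-mesh involute tooth geometry (25T wheel at module 2.132)
pitch radius r_p = m·N/2 = 2.132·25/2 = 26.650000
base radius r_b = r_p·cos α = 26.650000·cos 17.088° = 25.473524
roll angle φ = 39.288° = 0.68570496 rad
x = r_b·(cos φ + φ·sin φ) = 30.776453
y = r_b·(sin φ − φ·cos φ) = 2.611081

x=30.776453 y=2.611081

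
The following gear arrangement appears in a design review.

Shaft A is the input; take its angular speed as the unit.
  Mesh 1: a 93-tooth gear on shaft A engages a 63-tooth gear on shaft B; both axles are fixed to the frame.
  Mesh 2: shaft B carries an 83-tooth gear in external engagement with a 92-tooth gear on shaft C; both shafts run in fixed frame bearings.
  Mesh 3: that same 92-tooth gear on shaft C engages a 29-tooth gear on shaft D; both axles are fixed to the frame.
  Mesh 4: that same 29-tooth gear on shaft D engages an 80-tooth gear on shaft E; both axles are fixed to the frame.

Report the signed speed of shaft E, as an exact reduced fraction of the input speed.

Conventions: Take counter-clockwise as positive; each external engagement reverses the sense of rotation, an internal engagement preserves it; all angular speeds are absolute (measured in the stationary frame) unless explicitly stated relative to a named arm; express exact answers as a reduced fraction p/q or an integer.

4-mesh fixed-axis compound train (all bearings frame-fixed)
mesh 1 [93T→63T]: |ω|/ω_in = 1×93/63 = 31/21, sense flips to −
mesh 2 [83T→92T]: |ω|/ω_in = (31/21)×83/92 = 2573/1932, sense flips to +
mesh 3 [92T→29T]: |ω|/ω_in = (2573/1932)×92/29 = 2573/609, sense flips to −
mesh 4 [29T→80T]: |ω|/ω_in = (2573/609)×29/80 = 2573/1680, sense flips to +
signed output speed (× input speed) = 2573/1680

2573/1680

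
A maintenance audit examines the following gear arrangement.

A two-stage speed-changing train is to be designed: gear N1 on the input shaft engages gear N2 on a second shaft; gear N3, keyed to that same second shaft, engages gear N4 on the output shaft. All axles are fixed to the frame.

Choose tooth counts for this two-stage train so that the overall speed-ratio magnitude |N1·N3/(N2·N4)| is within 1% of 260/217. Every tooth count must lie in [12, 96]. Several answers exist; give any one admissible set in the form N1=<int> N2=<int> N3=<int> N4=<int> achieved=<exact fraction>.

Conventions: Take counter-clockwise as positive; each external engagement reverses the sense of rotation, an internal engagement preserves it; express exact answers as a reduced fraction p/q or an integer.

N1=13 N2=14 N3=40 N4=31 achieved=260/217

topology: fixed-axis compound train — 2 stages, target 260/217
target = 260/217 in lowest terms: an exact hit needs N1·N3 = k·260 and N2·N4 = k·217 for one integer k, every count in [12, 96]; additionally prefer no 1:1 stage (N1 ≠ N2, N3 ≠ N4)
k = 1: no 1:1-free in-range split of k·260 and k·217 into factor pairs; take k = 2
k = 2: N1·N3 = 520 = 13·40, N2·N4 = 434 = 14·31
achieved = 13·40/(14·31) = 260/217; |achieved − target| = 0 ≤ 13/1085 ✓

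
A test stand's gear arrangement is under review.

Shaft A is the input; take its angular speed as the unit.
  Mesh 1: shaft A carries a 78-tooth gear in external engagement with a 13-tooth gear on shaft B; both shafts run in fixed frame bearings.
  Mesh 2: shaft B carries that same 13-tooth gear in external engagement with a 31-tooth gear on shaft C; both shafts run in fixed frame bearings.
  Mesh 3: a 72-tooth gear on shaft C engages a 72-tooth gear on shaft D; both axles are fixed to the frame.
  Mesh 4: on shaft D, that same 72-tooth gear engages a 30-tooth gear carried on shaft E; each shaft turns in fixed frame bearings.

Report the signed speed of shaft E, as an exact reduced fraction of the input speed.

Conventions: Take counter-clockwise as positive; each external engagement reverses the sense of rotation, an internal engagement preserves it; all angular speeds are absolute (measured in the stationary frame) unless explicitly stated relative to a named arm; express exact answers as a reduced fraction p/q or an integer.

936/155

4-mesh fixed-axis compound train (all bearings frame-fixed)
mesh 1 [78T→13T]: |ω|/ω_in = 1×78/13 = 6, sense flips to −
mesh 2 [13T→31T]: |ω|/ω_in = 6×13/31 = 78/31, sense flips to +
mesh 3 [72T→72T]: |ω|/ω_in = (78/31)×72/72 = 78/31, sense flips to −
mesh 4 [72T→30T]: |ω|/ω_in = (78/31)×72/30 = 936/155, sense flips to +
signed output speed (× input speed) = 936/155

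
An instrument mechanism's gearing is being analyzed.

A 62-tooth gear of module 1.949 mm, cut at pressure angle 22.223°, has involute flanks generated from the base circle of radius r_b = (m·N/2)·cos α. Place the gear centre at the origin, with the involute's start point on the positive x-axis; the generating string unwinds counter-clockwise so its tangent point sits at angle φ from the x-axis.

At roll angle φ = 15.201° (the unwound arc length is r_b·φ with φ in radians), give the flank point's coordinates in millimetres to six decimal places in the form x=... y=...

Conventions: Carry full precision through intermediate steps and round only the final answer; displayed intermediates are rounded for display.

single-mesh involute tooth geometry (62T wheel at module 1.949)
pitch radius r_p = m·N/2 = 1.949·62/2 = 60.419000
base radius r_b = r_p·cos α = 60.419000·cos 22.223° = 55.931006
roll angle φ = 15.201° = 0.26530750 rad
x = r_b·(cos φ + φ·sin φ) = 57.864941
y = r_b·(sin φ − φ·cos φ) = 0.345716

x=57.864941 y=0.345716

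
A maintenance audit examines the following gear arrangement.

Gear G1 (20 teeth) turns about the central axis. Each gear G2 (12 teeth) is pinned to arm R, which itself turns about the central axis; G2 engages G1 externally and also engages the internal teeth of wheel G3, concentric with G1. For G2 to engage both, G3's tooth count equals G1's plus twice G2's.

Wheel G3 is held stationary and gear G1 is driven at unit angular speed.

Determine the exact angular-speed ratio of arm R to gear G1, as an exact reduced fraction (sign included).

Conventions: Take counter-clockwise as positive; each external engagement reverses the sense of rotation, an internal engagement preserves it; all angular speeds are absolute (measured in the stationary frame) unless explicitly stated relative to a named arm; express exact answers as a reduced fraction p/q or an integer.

class = planetary set [G3 = 20+2·12 = 44; Willis about the carrier]
ring teeth: 20 + 2·12 = 44
20(ω_sun−ω_arm) = −44(ω_ring−ω_arm),  ω_ring = 0, ω_sun = 1
20(1−ω_arm) = −44(0−ω_arm)  ⇒  64·ω_arm = 20  ⇒  ω_arm = 5/16
ω_out/ω_in = 5/16

5/16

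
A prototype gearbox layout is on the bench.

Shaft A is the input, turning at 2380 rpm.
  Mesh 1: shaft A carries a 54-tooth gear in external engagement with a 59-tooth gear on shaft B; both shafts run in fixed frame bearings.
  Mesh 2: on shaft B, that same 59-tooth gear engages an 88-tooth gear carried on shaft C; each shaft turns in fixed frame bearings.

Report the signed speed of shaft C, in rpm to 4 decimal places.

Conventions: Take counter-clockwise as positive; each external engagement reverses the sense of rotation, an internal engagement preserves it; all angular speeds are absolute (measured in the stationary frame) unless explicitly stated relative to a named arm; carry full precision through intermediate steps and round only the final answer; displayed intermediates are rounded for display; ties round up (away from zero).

recognized (3 fixed axles, 2 meshes): fixed-axis compound train
mesh 1 [54T→59T]: ω = 2380.0000×54/59 = 2178.3051 rpm, sense flips to −
mesh 2 [59T→88T]: ω = 2178.3051×59/88 = 1460.4545 rpm, sense flips to +
signed output speed = +1460.4545 rpm

+1460.4545 rpm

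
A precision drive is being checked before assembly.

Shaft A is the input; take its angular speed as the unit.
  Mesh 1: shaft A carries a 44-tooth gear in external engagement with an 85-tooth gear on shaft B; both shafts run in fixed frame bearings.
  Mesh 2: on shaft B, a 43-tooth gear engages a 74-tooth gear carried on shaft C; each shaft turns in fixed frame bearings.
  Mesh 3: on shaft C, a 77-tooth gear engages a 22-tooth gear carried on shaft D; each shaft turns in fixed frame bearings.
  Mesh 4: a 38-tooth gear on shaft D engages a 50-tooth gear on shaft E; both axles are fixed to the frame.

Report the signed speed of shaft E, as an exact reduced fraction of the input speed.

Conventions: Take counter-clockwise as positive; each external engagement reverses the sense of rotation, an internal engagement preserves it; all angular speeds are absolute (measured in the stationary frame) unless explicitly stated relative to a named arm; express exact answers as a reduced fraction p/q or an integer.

62909/78625

4-mesh fixed-axis compound train (all bearings frame-fixed)
mesh 1 [44T→85T]: |ω|/ω_in = 1×44/85 = 44/85, sense flips to −
mesh 2 [43T→74T]: |ω|/ω_in = (44/85)×43/74 = 946/3145, sense flips to +
mesh 3 [77T→22T]: |ω|/ω_in = (946/3145)×77/22 = 3311/3145, sense flips to −
mesh 4 [38T→50T]: |ω|/ω_in = (3311/3145)×38/50 = 62909/78625, sense flips to +
signed output speed (× input speed) = 62909/78625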